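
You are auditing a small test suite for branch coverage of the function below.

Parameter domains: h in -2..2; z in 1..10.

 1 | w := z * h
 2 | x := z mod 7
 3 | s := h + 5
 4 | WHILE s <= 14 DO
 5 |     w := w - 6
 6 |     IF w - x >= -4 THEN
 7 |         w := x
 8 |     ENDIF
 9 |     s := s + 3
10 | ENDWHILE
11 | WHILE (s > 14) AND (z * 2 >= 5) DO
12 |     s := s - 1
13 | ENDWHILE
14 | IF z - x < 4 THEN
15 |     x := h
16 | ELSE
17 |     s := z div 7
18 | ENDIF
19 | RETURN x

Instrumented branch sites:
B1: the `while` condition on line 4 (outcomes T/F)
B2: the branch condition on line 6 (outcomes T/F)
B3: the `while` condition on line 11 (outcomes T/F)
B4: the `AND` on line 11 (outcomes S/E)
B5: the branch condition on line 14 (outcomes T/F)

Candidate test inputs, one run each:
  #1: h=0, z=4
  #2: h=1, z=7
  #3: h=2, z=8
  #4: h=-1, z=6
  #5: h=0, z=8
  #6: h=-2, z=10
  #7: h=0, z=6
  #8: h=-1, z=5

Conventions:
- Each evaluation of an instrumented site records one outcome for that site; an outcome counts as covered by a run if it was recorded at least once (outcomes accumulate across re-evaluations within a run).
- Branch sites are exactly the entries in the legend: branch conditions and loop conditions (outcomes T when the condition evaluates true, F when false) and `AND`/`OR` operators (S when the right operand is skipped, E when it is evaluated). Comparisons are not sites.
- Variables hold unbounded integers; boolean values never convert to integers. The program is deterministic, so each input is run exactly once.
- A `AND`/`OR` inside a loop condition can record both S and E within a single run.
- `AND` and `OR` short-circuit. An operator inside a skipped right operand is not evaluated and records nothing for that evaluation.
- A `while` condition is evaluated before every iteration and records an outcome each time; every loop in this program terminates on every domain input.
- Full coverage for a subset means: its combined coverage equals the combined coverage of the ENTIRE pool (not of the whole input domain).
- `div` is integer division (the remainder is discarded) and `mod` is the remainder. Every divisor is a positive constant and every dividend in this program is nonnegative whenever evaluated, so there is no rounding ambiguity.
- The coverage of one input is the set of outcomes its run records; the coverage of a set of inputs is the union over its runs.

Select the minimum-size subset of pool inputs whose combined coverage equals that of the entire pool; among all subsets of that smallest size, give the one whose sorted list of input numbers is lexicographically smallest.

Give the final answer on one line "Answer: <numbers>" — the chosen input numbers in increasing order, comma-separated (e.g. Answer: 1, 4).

input #1 (h=0, z=4): covers B1=T, B1=F, B2=F, B3=T, B3=F, B4=S, B4=E, B5=T
input #2 (h=1, z=7): covers B1=T, B1=F, B2=T, B2=F, B3=T, B3=F, B4=S, B4=E, B5=F
input #3 (h=2, z=8): covers B1=T, B1=F, B2=T, B2=F, B3=T, B3=F, B4=S, B4=E, B5=F
input #4 (h=-1, z=6): covers B1=T, B1=F, B2=F, B3=T, B3=F, B4=S, B4=E, B5=T
input #5 (h=0, z=8): covers B1=T, B1=F, B2=F, B3=T, B3=F, B4=S, B4=E, B5=F
input #6 (h=-2, z=10): covers B1=T, B1=F, B2=F, B3=T, B3=F, B4=S, B4=E, B5=F
input #7 (h=0, z=6): covers B1=T, B1=F, B2=F, B3=T, B3=F, B4=S, B4=E, B5=T
input #8 (h=-1, z=5): covers B1=T, B1=F, B2=F, B3=T, B3=F, B4=S, B4=E, B5=T
union over all inputs: B1=T, B1=F, B2=T, B2=F, B3=T, B3=F, B4=S, B4=E, B5=T, B5=F (10 outcomes)
every size-1 subset falls short of the 10 outcomes (best: 9/10)
at size 2, {1, 2} reaches all 10 outcomes; every lexicographically earlier size-2 subset fails

Answer: 1, 2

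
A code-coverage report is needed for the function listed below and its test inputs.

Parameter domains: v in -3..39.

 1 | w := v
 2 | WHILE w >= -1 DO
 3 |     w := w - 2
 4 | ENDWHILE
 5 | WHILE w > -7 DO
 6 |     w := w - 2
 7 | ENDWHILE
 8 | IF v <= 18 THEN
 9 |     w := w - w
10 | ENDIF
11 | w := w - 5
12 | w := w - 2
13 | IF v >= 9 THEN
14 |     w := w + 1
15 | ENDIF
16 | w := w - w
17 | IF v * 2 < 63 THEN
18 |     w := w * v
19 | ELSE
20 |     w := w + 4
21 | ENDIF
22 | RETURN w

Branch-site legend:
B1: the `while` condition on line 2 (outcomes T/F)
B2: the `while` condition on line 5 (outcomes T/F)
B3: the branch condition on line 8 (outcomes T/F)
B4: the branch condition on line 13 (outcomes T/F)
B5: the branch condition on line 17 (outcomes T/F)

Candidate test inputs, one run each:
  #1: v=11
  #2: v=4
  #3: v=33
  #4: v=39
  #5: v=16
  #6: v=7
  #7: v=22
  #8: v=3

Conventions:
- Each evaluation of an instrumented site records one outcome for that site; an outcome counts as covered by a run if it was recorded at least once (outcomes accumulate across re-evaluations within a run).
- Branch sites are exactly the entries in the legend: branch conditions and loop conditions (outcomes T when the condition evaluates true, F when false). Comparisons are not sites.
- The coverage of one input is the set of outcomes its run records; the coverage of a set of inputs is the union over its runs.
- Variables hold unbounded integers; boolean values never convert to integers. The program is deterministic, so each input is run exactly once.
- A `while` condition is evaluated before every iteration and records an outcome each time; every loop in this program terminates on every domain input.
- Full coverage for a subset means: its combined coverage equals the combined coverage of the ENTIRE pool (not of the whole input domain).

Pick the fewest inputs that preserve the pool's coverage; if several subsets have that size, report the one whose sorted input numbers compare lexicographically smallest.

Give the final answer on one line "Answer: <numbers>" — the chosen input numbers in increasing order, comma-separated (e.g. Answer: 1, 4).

run #1 (v=11) records B1=T, B1=F, B2=T, B2=F, B3=T, B4=T, B5=T
run #2 (v=4) records B1=T, B1=F, B2=T, B2=F, B3=T, B4=F, B5=T
run #3 (v=33) records B1=T, B1=F, B2=T, B2=F, B3=F, B4=T, B5=F
run #4 (v=39) records B1=T, B1=F, B2=T, B2=F, B3=F, B4=T, B5=F
run #5 (v=16) records B1=T, B1=F, B2=T, B2=F, B3=T, B4=T, B5=T
run #6 (v=7) records B1=T, B1=F, B2=T, B2=F, B3=T, B4=F, B5=T
run #7 (v=22) records B1=T, B1=F, B2=T, B2=F, B3=F, B4=T, B5=T
run #8 (v=3) records B1=T, B1=F, B2=T, B2=F, B3=T, B4=F, B5=T
pool-wide coverage (10 outcomes): B1=T, B1=F, B2=T, B2=F, B3=T, B3=F, B4=T, B4=F, B5=T, B5=F
size 1 is not enough: best union over all size-1 subsets is 7/10
size 2: inputs {2, 3} cover all 10 outcomes, and no lexicographically smaller subset of this size does

Answer: 2, 3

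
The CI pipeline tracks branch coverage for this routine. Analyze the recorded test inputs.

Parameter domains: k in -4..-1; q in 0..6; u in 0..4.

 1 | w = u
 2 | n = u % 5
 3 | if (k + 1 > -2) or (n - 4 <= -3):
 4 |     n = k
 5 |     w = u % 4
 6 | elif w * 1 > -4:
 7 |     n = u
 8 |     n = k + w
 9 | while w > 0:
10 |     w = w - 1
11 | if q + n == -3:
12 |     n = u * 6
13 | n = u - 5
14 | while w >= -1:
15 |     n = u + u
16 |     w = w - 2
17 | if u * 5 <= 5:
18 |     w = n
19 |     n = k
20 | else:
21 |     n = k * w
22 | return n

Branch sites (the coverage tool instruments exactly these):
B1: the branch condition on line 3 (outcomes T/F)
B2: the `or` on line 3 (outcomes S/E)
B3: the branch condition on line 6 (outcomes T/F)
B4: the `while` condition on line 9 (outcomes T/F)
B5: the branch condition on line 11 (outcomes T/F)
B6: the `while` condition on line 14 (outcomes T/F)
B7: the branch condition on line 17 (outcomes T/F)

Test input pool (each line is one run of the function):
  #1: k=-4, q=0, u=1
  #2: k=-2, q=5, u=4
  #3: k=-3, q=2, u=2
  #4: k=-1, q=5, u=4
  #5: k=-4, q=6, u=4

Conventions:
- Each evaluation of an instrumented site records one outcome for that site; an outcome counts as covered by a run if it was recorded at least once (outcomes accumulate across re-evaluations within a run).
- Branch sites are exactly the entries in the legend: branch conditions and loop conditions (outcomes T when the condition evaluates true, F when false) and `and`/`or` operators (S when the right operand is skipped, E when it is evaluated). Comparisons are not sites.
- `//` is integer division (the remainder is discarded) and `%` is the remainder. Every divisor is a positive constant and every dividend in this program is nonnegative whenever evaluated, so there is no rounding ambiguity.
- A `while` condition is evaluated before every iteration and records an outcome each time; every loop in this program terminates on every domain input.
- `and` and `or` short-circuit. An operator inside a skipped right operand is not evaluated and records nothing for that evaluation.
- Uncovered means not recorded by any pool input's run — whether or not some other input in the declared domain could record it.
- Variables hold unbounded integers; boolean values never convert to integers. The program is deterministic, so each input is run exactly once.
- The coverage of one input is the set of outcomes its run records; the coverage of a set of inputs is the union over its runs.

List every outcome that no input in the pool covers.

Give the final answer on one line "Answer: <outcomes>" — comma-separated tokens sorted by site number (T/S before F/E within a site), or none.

input #1, k=-4, q=0, u=1: events B2->E, B1->T, B4->T, B4->F, B5->F, B6->T, B6->F, B7->T; outcomes B1=T, B2=E, B4=T, B4=F, B5=F, B6=T, B6=F, B7=T
input #2, k=-2, q=5, u=4: events B2->S, B1->T, B4->F, B5->F, B6->T, B6->F, B7->F; outcomes B1=T, B2=S, B4=F, B5=F, B6=T, B6=F, B7=F
input #3, k=-3, q=2, u=2: events B2->E, B1->F, B3->T, B4->T, B4->T, B4->F, B5->F, B6->T, B6->F, B7->F; outcomes B1=F, B2=E, B3=T, B4=T, B4=F, B5=F, B6=T, B6=F, B7=F
input #4, k=-1, q=5, u=4: events B2->S, B1->T, B4->F, B5->F, B6->T, B6->F, B7->F; outcomes B1=T, B2=S, B4=F, B5=F, B6=T, B6=F, B7=F
input #5, k=-4, q=6, u=4: events B2->E, B1->F, B3->T, B4->T, B4->T, B4->T, B4->T, B4->F, B5->F, B6->T, B6->F, B7->F; outcomes B1=F, B2=E, B3=T, B4=T, B4=F, B5=F, B6=T, B6=F, B7=F
union over the pool: B1=T, B1=F, B2=S, B2=E, B3=T, B4=T, B4=F, B5=F, B6=T, B6=F, B7=T, B7=F
uncovered (2 of 14): B3=F, B5=T

Answer: B3=F, B5=T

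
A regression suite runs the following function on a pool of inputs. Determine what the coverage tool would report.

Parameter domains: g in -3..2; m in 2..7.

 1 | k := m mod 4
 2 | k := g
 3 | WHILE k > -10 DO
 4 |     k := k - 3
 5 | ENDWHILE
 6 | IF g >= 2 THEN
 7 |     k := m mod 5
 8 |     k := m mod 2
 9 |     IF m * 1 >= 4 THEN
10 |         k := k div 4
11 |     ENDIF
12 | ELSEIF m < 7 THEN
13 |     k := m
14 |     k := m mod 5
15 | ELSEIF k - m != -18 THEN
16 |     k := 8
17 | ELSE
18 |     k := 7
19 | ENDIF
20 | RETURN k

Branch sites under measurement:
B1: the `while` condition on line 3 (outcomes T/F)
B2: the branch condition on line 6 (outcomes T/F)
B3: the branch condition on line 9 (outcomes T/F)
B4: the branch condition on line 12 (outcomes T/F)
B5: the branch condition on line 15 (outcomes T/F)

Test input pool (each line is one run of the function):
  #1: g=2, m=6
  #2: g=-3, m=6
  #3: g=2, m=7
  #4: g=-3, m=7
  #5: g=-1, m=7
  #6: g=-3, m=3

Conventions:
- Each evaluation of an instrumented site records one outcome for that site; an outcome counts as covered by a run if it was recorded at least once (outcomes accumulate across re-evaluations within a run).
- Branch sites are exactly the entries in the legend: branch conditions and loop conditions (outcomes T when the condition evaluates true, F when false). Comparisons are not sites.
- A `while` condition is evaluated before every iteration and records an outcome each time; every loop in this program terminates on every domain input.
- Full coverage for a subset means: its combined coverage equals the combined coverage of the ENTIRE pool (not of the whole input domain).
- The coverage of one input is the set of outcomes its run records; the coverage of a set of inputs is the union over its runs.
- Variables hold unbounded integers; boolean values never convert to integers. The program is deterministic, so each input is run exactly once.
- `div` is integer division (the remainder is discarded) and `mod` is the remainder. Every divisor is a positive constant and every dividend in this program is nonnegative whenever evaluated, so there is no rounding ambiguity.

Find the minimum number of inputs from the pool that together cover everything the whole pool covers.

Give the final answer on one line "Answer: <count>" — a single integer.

run #1 (g=2, m=6) records B1=T, B1=F, B2=T, B3=T
run #2 (g=-3, m=6) records B1=T, B1=F, B2=F, B4=T
run #3 (g=2, m=7) records B1=T, B1=F, B2=T, B3=T
run #4 (g=-3, m=7) records B1=T, B1=F, B2=F, B4=F, B5=T
run #5 (g=-1, m=7) records B1=T, B1=F, B2=F, B4=F, B5=T
run #6 (g=-3, m=3) records B1=T, B1=F, B2=F, B4=T
union over all inputs: B1=T, B1=F, B2=T, B2=F, B3=T, B4=T, B4=F, B5=T (8 outcomes)
no size-1 subset reaches all 8 outcomes (best union: 5/8)
no size-2 subset reaches all 8 outcomes (best union: 7/8)
size 3: inputs {1, 2, 4} cover all 8 outcomes, and no lexicographically smaller subset of this size does

Answer: 3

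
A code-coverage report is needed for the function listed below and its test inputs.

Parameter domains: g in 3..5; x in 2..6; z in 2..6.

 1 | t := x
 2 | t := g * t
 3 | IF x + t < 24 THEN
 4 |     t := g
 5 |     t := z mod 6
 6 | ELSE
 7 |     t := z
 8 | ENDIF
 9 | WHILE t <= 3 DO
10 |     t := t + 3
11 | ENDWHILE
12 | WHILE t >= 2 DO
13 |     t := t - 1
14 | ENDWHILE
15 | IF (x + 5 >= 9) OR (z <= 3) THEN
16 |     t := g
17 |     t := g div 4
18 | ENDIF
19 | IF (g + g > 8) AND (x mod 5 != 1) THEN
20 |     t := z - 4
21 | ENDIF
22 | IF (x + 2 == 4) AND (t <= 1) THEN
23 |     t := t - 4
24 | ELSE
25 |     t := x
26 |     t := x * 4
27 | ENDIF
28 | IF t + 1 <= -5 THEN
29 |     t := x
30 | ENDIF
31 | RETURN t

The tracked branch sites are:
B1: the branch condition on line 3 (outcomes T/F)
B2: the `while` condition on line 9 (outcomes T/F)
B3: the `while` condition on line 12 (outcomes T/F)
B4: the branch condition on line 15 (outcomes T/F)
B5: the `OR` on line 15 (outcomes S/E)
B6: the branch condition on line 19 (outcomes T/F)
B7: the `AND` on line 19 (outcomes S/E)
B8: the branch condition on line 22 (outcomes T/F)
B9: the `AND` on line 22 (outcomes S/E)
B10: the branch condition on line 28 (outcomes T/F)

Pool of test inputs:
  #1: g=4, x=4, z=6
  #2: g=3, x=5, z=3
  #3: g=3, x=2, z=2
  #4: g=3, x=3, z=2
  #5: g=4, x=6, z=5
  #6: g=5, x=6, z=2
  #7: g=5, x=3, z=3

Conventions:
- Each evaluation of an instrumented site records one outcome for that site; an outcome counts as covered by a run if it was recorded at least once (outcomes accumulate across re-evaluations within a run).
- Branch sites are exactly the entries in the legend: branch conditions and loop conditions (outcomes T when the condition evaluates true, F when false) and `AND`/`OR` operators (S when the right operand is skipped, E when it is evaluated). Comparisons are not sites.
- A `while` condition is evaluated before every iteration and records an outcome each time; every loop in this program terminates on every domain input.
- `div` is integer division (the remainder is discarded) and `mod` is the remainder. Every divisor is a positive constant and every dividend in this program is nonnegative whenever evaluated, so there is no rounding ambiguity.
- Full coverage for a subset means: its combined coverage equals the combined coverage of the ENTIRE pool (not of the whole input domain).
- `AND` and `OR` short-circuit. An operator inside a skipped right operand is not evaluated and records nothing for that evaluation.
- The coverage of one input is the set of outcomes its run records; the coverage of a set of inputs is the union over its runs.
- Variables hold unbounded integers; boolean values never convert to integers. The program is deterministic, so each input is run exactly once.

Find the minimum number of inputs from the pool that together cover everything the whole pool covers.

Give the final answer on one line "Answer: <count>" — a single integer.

input #1, g=4, x=4, z=6: outcomes B1=T, B2=T, B2=F, B3=T, B3=F, B4=T, B5=S, B6=F, B7=S, B8=F, B9=S, B10=F
input #2, g=3, x=5, z=3: outcomes B1=T, B2=T, B2=F, B3=T, B3=F, B4=T, B5=S, B6=F, B7=S, B8=F, B9=S, B10=F
input #3, g=3, x=2, z=2: outcomes B1=T, B2=T, B2=F, B3=T, B3=F, B4=T, B5=E, B6=F, B7=S, B8=T, B9=E, B10=F
input #4, g=3, x=3, z=2: outcomes B1=T, B2=T, B2=F, B3=T, B3=F, B4=T, B5=E, B6=F, B7=S, B8=F, B9=S, B10=F
input #5, g=4, x=6, z=5: outcomes B1=F, B2=F, B3=T, B3=F, B4=T, B5=S, B6=F, B7=S, B8=F, B9=S, B10=F
input #6, g=5, x=6, z=2: outcomes B1=F, B2=T, B2=F, B3=T, B3=F, B4=T, B5=S, B6=F, B7=E, B8=F, B9=S, B10=F
input #7, g=5, x=3, z=3: outcomes B1=T, B2=T, B2=F, B3=T, B3=F, B4=T, B5=E, B6=T, B7=E, B8=F, B9=S, B10=F
pool-wide coverage (18 outcomes): B1=T, B1=F, B2=T, B2=F, B3=T, B3=F, B4=T, B5=S, B5=E, B6=T, B6=F, B7=S, B7=E, B8=T, B8=F, B9=S, B9=E, B10=F
every size-1 subset falls short of the 18 outcomes (best: 12/18)
every size-2 subset falls short of the 18 outcomes (best: 17/18)
at size 3, {3, 5, 7} reaches all 18 outcomes; every lexicographically earlier size-3 subset fails

Answer: 3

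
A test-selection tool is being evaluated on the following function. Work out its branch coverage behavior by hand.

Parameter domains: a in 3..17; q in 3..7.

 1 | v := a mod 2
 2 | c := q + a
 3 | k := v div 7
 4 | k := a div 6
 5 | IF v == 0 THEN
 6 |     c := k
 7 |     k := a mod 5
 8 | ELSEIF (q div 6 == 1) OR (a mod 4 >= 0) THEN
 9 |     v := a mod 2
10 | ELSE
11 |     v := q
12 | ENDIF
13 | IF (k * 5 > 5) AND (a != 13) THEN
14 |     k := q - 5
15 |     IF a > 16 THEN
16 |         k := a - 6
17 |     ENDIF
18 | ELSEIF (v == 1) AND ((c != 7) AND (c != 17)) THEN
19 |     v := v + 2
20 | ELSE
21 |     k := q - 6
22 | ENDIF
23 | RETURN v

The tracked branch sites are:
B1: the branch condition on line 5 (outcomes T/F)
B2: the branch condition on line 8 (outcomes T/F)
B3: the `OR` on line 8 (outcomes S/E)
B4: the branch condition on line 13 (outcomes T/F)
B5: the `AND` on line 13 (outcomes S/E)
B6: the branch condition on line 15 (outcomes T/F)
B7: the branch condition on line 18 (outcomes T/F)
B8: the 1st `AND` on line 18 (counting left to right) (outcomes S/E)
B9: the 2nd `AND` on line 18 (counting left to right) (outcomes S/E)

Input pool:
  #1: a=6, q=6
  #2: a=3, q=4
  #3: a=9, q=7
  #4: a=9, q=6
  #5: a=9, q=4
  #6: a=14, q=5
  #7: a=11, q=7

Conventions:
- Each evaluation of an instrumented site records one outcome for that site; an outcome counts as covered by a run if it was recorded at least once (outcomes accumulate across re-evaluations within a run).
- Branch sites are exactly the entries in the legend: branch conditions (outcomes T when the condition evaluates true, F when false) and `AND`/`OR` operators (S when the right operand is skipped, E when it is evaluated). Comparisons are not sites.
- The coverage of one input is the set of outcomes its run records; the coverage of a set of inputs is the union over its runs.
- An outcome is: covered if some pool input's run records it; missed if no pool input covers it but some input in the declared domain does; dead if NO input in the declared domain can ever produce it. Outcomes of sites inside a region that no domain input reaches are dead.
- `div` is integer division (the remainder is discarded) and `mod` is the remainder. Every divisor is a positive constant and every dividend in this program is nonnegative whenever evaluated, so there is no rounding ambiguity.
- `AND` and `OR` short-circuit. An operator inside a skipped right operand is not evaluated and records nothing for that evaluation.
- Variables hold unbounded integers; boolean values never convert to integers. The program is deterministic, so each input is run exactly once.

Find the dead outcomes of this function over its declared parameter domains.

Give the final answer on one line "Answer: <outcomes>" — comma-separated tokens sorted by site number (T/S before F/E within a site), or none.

checking every outcome against all 75 domain inputs:
  B2=F: never recorded by any domain input -> dead
  reachable outcomes have witnesses, e.g. B1=T (e.g. a=4, q=3), B1=F (e.g. a=3, q=3), B2=T (e.g. a=3, q=3), B3=S (e.g. a=3, q=6)

Answer: B2=F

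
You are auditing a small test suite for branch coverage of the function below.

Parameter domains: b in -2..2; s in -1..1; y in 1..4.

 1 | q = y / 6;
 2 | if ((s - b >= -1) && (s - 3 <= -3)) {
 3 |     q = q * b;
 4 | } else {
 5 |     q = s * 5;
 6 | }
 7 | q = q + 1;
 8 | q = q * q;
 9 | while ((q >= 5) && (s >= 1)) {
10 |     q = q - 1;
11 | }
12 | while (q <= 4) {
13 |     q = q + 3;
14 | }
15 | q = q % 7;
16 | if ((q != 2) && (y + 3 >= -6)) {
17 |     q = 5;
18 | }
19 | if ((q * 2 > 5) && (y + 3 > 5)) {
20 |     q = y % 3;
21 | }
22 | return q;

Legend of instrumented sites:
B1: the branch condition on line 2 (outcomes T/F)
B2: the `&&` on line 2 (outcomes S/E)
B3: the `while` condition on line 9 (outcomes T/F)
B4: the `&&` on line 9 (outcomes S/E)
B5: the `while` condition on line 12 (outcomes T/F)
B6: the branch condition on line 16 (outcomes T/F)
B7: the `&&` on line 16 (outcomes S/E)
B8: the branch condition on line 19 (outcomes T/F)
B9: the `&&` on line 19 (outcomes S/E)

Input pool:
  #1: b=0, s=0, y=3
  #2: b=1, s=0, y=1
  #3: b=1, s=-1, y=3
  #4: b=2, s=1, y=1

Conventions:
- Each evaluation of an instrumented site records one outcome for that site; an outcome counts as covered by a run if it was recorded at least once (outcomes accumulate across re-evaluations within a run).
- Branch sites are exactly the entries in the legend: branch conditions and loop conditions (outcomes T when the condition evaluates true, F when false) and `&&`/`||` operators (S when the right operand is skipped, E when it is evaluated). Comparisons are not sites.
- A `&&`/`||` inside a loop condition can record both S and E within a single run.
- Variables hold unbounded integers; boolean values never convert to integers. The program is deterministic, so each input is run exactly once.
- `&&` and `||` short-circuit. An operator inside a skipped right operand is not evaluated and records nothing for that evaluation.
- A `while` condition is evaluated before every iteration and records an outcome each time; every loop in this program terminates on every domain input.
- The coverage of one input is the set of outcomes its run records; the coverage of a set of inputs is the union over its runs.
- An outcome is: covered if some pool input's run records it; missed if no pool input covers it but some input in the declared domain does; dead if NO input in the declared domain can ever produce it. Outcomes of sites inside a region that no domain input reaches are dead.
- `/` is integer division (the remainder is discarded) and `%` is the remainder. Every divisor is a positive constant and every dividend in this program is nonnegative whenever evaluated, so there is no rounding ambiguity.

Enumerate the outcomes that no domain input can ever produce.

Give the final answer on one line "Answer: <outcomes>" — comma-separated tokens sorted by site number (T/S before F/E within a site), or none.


checking every outcome against all 60 domain inputs:
  reachable outcomes have witnesses, e.g. B1=T (e.g. b=-2, s=-1, y=1), B1=F (e.g. b=-2, s=1, y=1), B2=S (e.g. b=1, s=-1, y=1), B2=E (e.g. b=-2, s=-1, y=1)
Answer: none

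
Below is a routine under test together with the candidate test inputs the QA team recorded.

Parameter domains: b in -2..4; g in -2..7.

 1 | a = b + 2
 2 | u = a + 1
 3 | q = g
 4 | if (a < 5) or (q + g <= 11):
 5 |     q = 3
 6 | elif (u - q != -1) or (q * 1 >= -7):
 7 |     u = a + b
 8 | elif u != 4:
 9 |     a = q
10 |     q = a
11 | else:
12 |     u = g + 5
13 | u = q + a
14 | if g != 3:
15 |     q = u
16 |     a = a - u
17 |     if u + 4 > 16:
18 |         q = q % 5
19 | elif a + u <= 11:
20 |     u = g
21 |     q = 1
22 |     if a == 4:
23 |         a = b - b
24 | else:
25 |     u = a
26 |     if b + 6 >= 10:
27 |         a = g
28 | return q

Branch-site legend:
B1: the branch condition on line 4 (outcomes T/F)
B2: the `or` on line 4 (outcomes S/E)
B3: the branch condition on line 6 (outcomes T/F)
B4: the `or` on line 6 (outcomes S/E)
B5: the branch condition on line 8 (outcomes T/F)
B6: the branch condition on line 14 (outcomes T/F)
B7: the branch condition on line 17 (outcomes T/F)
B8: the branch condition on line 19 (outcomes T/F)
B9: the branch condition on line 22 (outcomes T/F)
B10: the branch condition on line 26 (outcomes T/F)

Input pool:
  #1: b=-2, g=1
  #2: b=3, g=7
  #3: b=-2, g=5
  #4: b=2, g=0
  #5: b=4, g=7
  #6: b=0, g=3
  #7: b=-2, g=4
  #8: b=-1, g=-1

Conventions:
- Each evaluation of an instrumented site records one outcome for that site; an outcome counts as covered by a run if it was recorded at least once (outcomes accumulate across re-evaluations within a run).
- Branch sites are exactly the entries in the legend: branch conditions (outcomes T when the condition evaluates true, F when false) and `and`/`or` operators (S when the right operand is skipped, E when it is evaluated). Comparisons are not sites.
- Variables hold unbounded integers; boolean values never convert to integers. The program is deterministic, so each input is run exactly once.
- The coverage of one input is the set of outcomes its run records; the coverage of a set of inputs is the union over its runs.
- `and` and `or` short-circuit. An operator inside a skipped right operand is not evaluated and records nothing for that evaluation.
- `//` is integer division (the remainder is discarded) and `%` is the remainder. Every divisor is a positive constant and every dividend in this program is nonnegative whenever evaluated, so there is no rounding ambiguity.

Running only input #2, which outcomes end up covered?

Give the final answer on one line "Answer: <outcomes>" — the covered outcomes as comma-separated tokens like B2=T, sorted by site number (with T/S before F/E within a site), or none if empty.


Event log for input #2 (b=3, g=7):
  B2->E, B1->F, B4->E, B3->T, B6->T, B7->F
distinct outcomes covered: B1=F, B2=E, B3=T, B4=E, B6=T, B7=F
Answer: B1=F, B2=E, B3=T, B4=E, B6=T, B7=F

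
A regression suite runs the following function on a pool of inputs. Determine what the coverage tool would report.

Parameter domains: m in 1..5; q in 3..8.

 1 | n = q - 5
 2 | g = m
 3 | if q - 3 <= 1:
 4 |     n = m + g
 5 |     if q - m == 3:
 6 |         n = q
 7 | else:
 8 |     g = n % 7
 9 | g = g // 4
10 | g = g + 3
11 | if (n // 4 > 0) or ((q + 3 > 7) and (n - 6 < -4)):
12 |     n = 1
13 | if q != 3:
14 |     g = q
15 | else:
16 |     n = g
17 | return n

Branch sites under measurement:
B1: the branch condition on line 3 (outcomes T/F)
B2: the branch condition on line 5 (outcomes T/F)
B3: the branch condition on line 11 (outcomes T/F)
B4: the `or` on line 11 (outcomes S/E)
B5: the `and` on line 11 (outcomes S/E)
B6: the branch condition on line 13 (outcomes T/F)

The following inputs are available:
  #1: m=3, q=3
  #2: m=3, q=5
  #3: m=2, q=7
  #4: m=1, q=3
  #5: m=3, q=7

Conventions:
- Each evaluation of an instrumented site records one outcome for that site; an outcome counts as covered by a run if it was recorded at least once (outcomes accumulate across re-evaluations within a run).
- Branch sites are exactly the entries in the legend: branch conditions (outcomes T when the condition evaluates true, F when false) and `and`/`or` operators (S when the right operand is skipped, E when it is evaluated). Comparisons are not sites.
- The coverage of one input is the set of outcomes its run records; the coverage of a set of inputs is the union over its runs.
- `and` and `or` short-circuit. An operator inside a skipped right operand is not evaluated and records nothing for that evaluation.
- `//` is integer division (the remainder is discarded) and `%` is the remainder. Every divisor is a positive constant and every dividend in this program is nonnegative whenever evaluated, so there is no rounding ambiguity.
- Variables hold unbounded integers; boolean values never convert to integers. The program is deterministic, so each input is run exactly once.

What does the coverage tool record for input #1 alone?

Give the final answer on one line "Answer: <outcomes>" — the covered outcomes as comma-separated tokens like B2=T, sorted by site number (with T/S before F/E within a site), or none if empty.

Tracing the run of input #1 (m=3, q=3):
  B1->T, B2->F, B4->S, B3->T, B6->F
distinct outcomes covered: B1=T, B2=F, B3=T, B4=S, B6=F

Answer: B1=T, B2=F, B3=T, B4=S, B6=F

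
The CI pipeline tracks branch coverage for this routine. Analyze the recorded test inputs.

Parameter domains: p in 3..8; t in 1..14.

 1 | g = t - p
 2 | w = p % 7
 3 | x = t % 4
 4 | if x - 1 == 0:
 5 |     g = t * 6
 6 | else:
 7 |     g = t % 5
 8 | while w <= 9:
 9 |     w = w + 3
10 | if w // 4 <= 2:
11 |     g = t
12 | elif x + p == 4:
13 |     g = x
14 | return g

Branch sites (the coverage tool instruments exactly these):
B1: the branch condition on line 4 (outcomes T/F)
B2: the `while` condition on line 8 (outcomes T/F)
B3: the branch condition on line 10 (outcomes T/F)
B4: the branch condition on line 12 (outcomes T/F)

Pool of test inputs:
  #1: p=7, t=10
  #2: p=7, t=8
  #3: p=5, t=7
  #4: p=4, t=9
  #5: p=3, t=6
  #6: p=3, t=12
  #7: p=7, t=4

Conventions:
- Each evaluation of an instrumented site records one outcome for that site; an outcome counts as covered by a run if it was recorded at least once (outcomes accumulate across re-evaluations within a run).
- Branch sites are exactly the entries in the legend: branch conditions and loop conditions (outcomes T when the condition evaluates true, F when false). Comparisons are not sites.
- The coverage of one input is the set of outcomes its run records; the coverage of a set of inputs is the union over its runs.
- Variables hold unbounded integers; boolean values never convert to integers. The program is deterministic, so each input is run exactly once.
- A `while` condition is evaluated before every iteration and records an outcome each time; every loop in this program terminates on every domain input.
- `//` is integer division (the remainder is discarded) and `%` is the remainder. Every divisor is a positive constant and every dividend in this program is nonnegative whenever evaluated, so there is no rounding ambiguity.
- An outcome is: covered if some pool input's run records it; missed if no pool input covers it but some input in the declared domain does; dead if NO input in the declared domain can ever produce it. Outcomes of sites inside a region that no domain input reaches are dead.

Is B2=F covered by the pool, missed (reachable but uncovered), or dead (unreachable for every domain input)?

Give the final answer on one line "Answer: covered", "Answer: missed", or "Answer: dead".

B2=F is recorded by pool input(s) 1, 2, 3, 4, 5, 6, 7 -> covered

Answer: covered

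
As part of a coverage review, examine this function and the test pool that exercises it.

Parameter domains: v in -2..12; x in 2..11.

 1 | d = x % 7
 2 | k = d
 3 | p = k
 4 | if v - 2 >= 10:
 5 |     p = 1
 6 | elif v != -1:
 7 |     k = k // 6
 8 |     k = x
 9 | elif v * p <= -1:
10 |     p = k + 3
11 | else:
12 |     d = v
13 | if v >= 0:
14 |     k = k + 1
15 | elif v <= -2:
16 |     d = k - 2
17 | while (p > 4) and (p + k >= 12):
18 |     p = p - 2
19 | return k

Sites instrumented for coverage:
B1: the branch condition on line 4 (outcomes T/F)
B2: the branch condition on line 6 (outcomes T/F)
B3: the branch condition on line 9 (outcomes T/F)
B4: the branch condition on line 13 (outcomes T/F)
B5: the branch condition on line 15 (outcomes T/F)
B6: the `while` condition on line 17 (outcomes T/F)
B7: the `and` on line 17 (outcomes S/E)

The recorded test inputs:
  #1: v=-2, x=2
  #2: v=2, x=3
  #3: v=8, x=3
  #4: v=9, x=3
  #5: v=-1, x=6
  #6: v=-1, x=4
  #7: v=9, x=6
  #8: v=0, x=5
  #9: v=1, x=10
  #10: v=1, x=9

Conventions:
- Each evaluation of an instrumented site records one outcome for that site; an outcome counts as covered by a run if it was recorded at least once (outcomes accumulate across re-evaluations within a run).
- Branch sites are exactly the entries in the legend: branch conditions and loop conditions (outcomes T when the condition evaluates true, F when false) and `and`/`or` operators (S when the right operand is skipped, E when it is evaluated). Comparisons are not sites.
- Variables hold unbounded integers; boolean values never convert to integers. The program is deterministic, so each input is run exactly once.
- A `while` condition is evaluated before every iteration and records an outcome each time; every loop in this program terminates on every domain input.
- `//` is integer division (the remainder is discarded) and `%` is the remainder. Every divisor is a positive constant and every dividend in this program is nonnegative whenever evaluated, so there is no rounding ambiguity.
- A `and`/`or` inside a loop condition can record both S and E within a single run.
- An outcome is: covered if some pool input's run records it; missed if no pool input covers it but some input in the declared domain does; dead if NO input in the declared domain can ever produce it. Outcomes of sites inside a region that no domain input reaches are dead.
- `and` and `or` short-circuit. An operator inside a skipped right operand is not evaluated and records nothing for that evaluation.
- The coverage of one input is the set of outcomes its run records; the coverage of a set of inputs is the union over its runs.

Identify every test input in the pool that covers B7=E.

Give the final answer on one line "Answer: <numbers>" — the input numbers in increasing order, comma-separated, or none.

input #1 (v=-2, x=2): misses B7=E
input #2 (v=2, x=3): misses B7=E
input #3 (v=8, x=3): misses B7=E
input #4 (v=9, x=3): misses B7=E
input #5 (v=-1, x=6): covers B7=E
input #6 (v=-1, x=4): covers B7=E
input #7 (v=9, x=6): covers B7=E
input #8 (v=0, x=5): covers B7=E
input #9 (v=1, x=10): misses B7=E
input #10 (v=1, x=9): misses B7=E

Answer: 5, 6, 7, 8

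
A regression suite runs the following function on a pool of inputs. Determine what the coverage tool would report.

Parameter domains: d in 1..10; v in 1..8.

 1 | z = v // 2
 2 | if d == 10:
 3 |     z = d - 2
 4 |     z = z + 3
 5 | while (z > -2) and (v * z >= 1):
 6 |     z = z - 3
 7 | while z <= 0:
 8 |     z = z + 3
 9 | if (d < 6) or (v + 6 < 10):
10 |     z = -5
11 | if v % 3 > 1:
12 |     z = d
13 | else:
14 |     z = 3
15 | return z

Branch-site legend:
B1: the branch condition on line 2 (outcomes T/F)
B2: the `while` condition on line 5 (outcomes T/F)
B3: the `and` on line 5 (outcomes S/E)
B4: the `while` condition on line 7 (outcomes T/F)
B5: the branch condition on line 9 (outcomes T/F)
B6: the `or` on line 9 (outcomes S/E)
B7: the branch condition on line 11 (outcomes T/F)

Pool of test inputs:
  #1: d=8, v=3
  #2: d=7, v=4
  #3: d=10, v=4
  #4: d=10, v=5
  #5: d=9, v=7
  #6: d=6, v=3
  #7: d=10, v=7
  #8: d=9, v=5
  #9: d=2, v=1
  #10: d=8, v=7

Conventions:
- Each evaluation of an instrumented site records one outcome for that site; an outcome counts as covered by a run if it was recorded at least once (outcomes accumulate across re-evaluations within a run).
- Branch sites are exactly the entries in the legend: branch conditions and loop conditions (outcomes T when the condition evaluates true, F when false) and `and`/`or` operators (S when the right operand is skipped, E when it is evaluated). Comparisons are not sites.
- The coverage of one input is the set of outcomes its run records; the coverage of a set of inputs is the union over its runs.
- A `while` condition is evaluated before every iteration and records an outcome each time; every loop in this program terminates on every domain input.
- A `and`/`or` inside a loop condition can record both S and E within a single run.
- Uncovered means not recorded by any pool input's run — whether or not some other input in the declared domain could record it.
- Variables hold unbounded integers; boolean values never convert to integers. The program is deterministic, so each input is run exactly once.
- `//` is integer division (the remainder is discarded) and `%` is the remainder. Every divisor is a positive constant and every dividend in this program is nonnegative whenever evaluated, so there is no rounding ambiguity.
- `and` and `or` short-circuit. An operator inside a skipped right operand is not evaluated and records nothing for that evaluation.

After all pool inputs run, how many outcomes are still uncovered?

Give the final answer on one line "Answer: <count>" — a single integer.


#1 (d=8, v=3) -> B1->F, B3->E, B2->T, B3->S, B2->F, B4->T, B4->F, B6->E, B5->T, B7->F; covered: B1=F, B2=T, B2=F, B3=S, B3=E, B4=T, B4=F, B5=T, B6=E, B7=F
#2 (d=7, v=4) -> B1->F, B3->E, B2->T, B3->E, B2->F, B4->T, B4->F, B6->E, B5->F, B7->F; covered: B1=F, B2=T, B2=F, B3=E, B4=T, B4=F, B5=F, B6=E, B7=F
#3 (d=10, v=4) -> B1->T, B3->E, B2->T, B3->E, B2->T, B3->E, B2->T, B3->E, B2->T, B3->E, B2->F, B4->T, B4->F, B6->E, ...; covered: B1=T, B2=T, B2=F, B3=E, B4=T, B4=F, B5=F, B6=E, B7=F
#4 (d=10, v=5) -> B1->T, B3->E, B2->T, B3->E, B2->T, B3->E, B2->T, B3->E, B2->T, B3->E, B2->F, B4->T, B4->F, B6->E, ...; covered: B1=T, B2=T, B2=F, B3=E, B4=T, B4=F, B5=F, B6=E, B7=T
#5 (d=9, v=7) -> B1->F, B3->E, B2->T, B3->E, B2->F, B4->T, B4->F, B6->E, B5->F, B7->F; covered: B1=F, B2=T, B2=F, B3=E, B4=T, B4=F, B5=F, B6=E, B7=F
#6 (d=6, v=3) -> B1->F, B3->E, B2->T, B3->S, B2->F, B4->T, B4->F, B6->E, B5->T, B7->F; covered: B1=F, B2=T, B2=F, B3=S, B3=E, B4=T, B4=F, B5=T, B6=E, B7=F
#7 (d=10, v=7) -> B1->T, B3->E, B2->T, B3->E, B2->T, B3->E, B2->T, B3->E, B2->T, B3->E, B2->F, B4->T, B4->F, B6->E, ...; covered: B1=T, B2=T, B2=F, B3=E, B4=T, B4=F, B5=F, B6=E, B7=F
#8 (d=9, v=5) -> B1->F, B3->E, B2->T, B3->E, B2->F, B4->T, B4->F, B6->E, B5->F, B7->T; covered: B1=F, B2=T, B2=F, B3=E, B4=T, B4=F, B5=F, B6=E, B7=T
#9 (d=2, v=1) -> B1->F, B3->E, B2->F, B4->T, B4->F, B6->S, B5->T, B7->F; covered: B1=F, B2=F, B3=E, B4=T, B4=F, B5=T, B6=S, B7=F
#10 (d=8, v=7) -> B1->F, B3->E, B2->T, B3->E, B2->F, B4->T, B4->F, B6->E, B5->F, B7->F; covered: B1=F, B2=T, B2=F, B3=E, B4=T, B4=F, B5=F, B6=E, B7=F
union over the pool: B1=T, B1=F, B2=T, B2=F, B3=S, B3=E, B4=T, B4=F, B5=T, B5=F, B6=S, B6=E, B7=T, B7=F
uncovered (0 of 14): none
Answer: 0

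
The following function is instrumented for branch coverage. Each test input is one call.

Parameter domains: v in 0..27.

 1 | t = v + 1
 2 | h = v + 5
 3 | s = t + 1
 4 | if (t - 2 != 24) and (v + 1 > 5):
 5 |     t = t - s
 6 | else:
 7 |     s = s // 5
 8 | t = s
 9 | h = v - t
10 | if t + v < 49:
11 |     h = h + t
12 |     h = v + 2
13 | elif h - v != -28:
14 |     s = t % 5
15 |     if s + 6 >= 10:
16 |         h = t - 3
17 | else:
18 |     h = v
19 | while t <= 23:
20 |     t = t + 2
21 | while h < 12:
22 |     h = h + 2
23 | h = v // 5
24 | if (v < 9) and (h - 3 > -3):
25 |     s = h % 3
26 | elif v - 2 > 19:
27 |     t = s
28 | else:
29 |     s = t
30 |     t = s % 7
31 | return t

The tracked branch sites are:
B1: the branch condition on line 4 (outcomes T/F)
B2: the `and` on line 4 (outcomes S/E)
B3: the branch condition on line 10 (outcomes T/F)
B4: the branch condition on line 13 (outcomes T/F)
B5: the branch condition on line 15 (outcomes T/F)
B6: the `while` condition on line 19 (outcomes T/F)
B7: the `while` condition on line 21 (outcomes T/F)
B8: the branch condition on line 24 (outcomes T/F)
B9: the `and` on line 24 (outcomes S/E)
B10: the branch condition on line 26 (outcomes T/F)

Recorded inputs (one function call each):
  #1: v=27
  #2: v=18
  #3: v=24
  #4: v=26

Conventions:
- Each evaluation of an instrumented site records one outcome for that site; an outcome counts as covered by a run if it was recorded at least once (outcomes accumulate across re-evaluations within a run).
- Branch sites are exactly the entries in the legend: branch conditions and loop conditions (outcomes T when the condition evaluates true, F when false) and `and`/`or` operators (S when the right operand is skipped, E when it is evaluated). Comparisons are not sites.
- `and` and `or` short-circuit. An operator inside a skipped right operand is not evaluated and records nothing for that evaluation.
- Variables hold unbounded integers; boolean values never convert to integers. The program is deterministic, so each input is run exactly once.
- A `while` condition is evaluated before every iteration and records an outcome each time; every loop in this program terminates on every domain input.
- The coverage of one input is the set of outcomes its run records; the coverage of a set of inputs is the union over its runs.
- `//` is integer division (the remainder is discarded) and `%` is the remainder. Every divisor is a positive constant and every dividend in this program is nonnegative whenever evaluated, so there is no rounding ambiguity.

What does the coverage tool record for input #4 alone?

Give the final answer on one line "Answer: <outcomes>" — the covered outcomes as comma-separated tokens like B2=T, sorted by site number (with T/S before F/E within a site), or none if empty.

Tracing the run of input #4 (v=26):
  B2->E, B1->T, B3->F, B4->F, B6->F, B7->F, B9->S, B8->F, B10->T
as a set, this run covers: B1=T, B2=E, B3=F, B4=F, B6=F, B7=F, B8=F, B9=S, B10=T

Answer: B1=T, B2=E, B3=F, B4=F, B6=F, B7=F, B8=F, B9=S, B10=T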